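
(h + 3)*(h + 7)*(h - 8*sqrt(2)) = h^3 - 8*sqrt(2)*h^2 + 10*h^2 - 80*sqrt(2)*h + 21*h - 168*sqrt(2)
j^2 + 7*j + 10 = (j + 2)*(j + 5)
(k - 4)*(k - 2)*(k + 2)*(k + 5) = k^4 + k^3 - 24*k^2 - 4*k + 80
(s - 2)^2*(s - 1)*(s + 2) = s^4 - 3*s^3 - 2*s^2 + 12*s - 8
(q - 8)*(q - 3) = q^2 - 11*q + 24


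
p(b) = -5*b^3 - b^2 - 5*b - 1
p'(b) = -15*b^2 - 2*b - 5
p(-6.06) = 1105.30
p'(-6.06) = -543.73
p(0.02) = -1.10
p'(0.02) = -5.05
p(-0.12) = -0.41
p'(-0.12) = -4.98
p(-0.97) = 7.47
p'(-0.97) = -17.17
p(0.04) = -1.20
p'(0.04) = -5.10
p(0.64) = -5.92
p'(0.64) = -12.42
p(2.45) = -92.78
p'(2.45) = -99.94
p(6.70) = -1583.20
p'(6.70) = -691.75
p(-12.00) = 8555.00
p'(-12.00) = -2141.00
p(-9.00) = 3608.00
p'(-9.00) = -1202.00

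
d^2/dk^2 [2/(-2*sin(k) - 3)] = 4*(2*sin(k)^2 - 3*sin(k) - 4)/(2*sin(k) + 3)^3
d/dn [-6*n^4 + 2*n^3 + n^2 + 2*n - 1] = -24*n^3 + 6*n^2 + 2*n + 2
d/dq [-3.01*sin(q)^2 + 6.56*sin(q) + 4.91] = (6.56 - 6.02*sin(q))*cos(q)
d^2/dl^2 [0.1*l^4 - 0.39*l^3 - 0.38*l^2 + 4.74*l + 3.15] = 1.2*l^2 - 2.34*l - 0.76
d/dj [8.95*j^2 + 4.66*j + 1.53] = 17.9*j + 4.66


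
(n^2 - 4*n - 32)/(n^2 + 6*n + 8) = (n - 8)/(n + 2)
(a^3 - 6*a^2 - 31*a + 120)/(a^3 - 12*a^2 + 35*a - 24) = (a + 5)/(a - 1)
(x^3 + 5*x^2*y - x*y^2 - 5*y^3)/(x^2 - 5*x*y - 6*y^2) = (x^2 + 4*x*y - 5*y^2)/(x - 6*y)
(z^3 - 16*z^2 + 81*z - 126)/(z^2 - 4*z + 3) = (z^2 - 13*z + 42)/(z - 1)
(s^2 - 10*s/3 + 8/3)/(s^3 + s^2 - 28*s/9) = 3*(s - 2)/(s*(3*s + 7))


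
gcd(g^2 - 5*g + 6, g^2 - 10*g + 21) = g - 3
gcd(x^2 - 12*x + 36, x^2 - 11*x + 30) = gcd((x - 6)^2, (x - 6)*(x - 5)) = x - 6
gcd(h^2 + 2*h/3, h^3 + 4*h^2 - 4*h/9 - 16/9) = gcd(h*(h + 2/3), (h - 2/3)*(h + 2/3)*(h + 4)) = h + 2/3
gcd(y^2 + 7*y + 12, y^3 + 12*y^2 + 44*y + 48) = y + 4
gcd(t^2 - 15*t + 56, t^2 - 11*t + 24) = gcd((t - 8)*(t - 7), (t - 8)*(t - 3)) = t - 8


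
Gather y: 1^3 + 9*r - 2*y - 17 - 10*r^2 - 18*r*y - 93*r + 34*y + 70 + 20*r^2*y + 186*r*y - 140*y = -10*r^2 - 84*r + y*(20*r^2 + 168*r - 108) + 54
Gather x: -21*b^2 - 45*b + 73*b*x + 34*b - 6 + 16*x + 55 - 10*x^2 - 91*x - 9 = -21*b^2 - 11*b - 10*x^2 + x*(73*b - 75) + 40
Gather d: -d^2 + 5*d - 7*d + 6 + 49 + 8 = -d^2 - 2*d + 63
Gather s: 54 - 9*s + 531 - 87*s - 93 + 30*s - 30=462 - 66*s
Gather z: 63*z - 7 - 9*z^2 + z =-9*z^2 + 64*z - 7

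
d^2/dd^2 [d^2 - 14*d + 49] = 2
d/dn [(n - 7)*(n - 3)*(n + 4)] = 3*n^2 - 12*n - 19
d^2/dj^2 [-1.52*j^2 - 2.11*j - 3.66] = -3.04000000000000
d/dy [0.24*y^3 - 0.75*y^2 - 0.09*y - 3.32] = 0.72*y^2 - 1.5*y - 0.09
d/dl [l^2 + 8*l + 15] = 2*l + 8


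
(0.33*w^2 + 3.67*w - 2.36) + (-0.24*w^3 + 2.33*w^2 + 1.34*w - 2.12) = -0.24*w^3 + 2.66*w^2 + 5.01*w - 4.48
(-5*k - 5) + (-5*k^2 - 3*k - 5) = -5*k^2 - 8*k - 10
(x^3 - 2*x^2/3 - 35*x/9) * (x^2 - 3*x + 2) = x^5 - 11*x^4/3 + x^3/9 + 31*x^2/3 - 70*x/9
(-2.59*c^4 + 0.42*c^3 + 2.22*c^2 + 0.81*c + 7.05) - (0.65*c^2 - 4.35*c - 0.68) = -2.59*c^4 + 0.42*c^3 + 1.57*c^2 + 5.16*c + 7.73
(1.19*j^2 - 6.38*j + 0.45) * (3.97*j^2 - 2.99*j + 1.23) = 4.7243*j^4 - 28.8867*j^3 + 22.3264*j^2 - 9.1929*j + 0.5535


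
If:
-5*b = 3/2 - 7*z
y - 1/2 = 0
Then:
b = 7*z/5 - 3/10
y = 1/2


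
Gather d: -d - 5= -d - 5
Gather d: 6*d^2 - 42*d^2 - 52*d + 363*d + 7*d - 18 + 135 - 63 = -36*d^2 + 318*d + 54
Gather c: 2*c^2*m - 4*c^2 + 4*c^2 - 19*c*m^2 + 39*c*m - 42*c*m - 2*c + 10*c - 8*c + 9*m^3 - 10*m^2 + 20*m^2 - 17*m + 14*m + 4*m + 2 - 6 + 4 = 2*c^2*m + c*(-19*m^2 - 3*m) + 9*m^3 + 10*m^2 + m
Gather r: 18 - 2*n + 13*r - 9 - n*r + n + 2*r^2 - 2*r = -n + 2*r^2 + r*(11 - n) + 9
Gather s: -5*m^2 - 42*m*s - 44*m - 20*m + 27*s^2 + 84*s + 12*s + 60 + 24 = -5*m^2 - 64*m + 27*s^2 + s*(96 - 42*m) + 84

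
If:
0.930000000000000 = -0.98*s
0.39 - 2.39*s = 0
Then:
No Solution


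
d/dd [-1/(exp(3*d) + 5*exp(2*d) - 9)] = (3*exp(d) + 10)*exp(2*d)/(exp(3*d) + 5*exp(2*d) - 9)^2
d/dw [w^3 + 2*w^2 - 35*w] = 3*w^2 + 4*w - 35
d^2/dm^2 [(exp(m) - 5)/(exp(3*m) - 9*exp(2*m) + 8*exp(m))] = 4*(exp(5*m) - 18*exp(4*m) + 136*exp(3*m) - 407*exp(2*m) + 270*exp(m) - 80)*exp(-m)/(exp(6*m) - 27*exp(5*m) + 267*exp(4*m) - 1161*exp(3*m) + 2136*exp(2*m) - 1728*exp(m) + 512)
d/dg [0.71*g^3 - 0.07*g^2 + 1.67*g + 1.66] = 2.13*g^2 - 0.14*g + 1.67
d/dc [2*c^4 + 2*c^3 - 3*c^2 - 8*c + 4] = 8*c^3 + 6*c^2 - 6*c - 8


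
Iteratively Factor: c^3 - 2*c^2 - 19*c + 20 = (c - 1)*(c^2 - c - 20) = (c - 5)*(c - 1)*(c + 4)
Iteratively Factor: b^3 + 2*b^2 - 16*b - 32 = (b - 4)*(b^2 + 6*b + 8) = (b - 4)*(b + 4)*(b + 2)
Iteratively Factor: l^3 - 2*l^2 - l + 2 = (l - 1)*(l^2 - l - 2) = (l - 2)*(l - 1)*(l + 1)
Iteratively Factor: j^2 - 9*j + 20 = (j - 4)*(j - 5)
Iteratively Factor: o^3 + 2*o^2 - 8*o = (o - 2)*(o^2 + 4*o) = (o - 2)*(o + 4)*(o)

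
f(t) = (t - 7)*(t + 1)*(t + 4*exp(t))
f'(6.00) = -1584.72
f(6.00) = -11338.01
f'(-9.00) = 344.05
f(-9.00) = -1151.94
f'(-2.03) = 29.32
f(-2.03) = -13.99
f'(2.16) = -607.67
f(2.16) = -563.52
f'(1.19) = -231.93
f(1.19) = -182.44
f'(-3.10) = 60.65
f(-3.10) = -61.93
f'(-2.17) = 33.34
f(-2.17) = -18.38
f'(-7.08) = 228.56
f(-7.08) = -605.81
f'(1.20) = -234.35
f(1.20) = -184.77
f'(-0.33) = -35.99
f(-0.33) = -12.50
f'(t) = (t - 7)*(t + 1)*(4*exp(t) + 1) + (t - 7)*(t + 4*exp(t)) + (t + 1)*(t + 4*exp(t)) = 4*t^2*exp(t) + 3*t^2 - 16*t*exp(t) - 12*t - 52*exp(t) - 7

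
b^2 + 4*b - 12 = (b - 2)*(b + 6)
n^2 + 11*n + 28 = (n + 4)*(n + 7)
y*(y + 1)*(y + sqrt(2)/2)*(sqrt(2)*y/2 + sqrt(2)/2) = sqrt(2)*y^4/2 + y^3/2 + sqrt(2)*y^3 + sqrt(2)*y^2/2 + y^2 + y/2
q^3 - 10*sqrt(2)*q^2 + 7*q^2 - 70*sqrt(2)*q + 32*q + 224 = (q + 7)*(q - 8*sqrt(2))*(q - 2*sqrt(2))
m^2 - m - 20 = (m - 5)*(m + 4)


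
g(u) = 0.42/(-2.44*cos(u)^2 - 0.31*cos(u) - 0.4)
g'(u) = 0.42*(-4.88*sin(u)*cos(u) - 0.31*sin(u))/(-2.44*cos(u)^2 - 0.31*cos(u) - 0.4)^2 = -(2.0496*cos(u) + 0.1302)*sin(u)/(2.44*cos(u)^2 + 0.31*cos(u) + 0.4)^2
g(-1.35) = -0.72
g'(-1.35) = 1.65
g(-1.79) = -0.94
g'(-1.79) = -1.53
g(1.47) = -0.92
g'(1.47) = -1.61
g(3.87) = -0.27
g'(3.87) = -0.40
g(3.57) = -0.20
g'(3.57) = -0.16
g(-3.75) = -0.23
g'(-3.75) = 0.28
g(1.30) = -0.64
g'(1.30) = -1.51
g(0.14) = -0.14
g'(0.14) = -0.03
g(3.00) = -0.17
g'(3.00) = 0.04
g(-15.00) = -0.27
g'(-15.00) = -0.38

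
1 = 1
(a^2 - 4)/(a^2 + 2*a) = (a - 2)/a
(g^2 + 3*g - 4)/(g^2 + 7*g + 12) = (g - 1)/(g + 3)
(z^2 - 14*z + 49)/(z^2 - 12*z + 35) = (z - 7)/(z - 5)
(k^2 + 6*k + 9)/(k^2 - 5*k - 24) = (k + 3)/(k - 8)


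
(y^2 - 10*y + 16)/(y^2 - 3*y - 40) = (y - 2)/(y + 5)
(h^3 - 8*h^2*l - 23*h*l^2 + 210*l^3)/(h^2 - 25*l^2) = (h^2 - 13*h*l + 42*l^2)/(h - 5*l)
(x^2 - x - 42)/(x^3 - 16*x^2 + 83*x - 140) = (x + 6)/(x^2 - 9*x + 20)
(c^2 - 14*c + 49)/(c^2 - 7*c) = (c - 7)/c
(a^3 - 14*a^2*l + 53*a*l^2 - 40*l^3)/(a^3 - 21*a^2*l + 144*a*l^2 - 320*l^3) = (a - l)/(a - 8*l)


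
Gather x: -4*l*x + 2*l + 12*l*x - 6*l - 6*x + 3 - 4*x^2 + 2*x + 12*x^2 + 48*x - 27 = -4*l + 8*x^2 + x*(8*l + 44) - 24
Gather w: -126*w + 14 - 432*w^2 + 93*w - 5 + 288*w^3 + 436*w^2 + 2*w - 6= 288*w^3 + 4*w^2 - 31*w + 3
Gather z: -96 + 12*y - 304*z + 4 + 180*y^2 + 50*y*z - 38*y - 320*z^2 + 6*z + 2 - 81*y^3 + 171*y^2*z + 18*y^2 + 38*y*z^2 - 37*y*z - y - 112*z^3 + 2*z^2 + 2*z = -81*y^3 + 198*y^2 - 27*y - 112*z^3 + z^2*(38*y - 318) + z*(171*y^2 + 13*y - 296) - 90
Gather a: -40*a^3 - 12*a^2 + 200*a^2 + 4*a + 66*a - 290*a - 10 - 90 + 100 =-40*a^3 + 188*a^2 - 220*a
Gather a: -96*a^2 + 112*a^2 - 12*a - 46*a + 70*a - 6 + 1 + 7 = 16*a^2 + 12*a + 2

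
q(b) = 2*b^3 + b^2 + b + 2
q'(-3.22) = 56.77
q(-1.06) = -0.32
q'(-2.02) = 21.44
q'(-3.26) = 58.25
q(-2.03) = -12.64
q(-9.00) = -1384.00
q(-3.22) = -57.62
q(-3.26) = -59.92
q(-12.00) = -3322.00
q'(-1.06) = 5.62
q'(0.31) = 2.20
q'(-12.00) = 841.00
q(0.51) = 3.04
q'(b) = 6*b^2 + 2*b + 1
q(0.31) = 2.47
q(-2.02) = -12.42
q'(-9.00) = 469.00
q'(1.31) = 13.92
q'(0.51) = 3.58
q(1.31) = 9.52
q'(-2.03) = 21.67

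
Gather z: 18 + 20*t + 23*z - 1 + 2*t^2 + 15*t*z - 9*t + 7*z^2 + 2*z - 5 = 2*t^2 + 11*t + 7*z^2 + z*(15*t + 25) + 12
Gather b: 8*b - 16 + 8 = 8*b - 8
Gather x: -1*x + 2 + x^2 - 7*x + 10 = x^2 - 8*x + 12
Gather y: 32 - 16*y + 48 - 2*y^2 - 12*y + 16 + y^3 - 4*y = y^3 - 2*y^2 - 32*y + 96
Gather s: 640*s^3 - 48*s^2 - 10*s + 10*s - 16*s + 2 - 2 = 640*s^3 - 48*s^2 - 16*s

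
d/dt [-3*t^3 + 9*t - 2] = 9 - 9*t^2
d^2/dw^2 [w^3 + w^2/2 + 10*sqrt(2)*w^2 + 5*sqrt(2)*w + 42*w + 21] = 6*w + 1 + 20*sqrt(2)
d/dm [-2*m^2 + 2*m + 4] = 2 - 4*m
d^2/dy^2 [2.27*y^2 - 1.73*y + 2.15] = 4.54000000000000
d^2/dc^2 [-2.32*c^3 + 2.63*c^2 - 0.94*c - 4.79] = 5.26 - 13.92*c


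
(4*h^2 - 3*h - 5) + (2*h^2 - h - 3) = 6*h^2 - 4*h - 8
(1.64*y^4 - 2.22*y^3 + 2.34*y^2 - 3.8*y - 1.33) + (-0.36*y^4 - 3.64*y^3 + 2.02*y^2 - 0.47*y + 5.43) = 1.28*y^4 - 5.86*y^3 + 4.36*y^2 - 4.27*y + 4.1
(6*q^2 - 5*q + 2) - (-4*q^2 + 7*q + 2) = 10*q^2 - 12*q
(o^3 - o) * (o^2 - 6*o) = o^5 - 6*o^4 - o^3 + 6*o^2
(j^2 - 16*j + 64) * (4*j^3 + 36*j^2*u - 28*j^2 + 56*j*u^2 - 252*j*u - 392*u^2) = 4*j^5 + 36*j^4*u - 92*j^4 + 56*j^3*u^2 - 828*j^3*u + 704*j^3 - 1288*j^2*u^2 + 6336*j^2*u - 1792*j^2 + 9856*j*u^2 - 16128*j*u - 25088*u^2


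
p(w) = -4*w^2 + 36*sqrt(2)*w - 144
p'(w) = -8*w + 36*sqrt(2)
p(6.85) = 17.06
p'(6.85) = -3.89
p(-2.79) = -317.18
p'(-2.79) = 73.23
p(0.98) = -97.95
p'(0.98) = 43.07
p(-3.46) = -368.04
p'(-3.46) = 78.59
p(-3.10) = -340.27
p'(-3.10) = 75.71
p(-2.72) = -312.07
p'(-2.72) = 72.67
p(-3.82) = -396.85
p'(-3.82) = 81.47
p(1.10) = -92.84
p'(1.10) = 42.11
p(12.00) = -109.06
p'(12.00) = -45.09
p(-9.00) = -926.21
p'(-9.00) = 122.91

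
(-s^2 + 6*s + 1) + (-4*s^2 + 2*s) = -5*s^2 + 8*s + 1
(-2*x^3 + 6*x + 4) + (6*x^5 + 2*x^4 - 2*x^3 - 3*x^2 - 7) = 6*x^5 + 2*x^4 - 4*x^3 - 3*x^2 + 6*x - 3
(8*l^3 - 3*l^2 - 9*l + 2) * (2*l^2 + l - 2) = 16*l^5 + 2*l^4 - 37*l^3 + l^2 + 20*l - 4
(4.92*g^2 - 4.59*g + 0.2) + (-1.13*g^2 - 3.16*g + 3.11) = 3.79*g^2 - 7.75*g + 3.31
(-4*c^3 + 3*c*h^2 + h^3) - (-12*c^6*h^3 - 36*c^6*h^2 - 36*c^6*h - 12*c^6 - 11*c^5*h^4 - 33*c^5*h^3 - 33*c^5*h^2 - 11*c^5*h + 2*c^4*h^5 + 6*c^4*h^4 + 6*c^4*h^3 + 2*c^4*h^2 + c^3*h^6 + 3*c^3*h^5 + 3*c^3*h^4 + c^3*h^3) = 12*c^6*h^3 + 36*c^6*h^2 + 36*c^6*h + 12*c^6 + 11*c^5*h^4 + 33*c^5*h^3 + 33*c^5*h^2 + 11*c^5*h - 2*c^4*h^5 - 6*c^4*h^4 - 6*c^4*h^3 - 2*c^4*h^2 - c^3*h^6 - 3*c^3*h^5 - 3*c^3*h^4 - c^3*h^3 - 4*c^3 + 3*c*h^2 + h^3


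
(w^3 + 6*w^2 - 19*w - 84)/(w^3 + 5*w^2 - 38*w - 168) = (w^2 - w - 12)/(w^2 - 2*w - 24)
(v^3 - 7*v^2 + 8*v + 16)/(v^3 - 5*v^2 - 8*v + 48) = (v + 1)/(v + 3)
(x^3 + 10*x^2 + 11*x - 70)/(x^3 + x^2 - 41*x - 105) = (x^2 + 5*x - 14)/(x^2 - 4*x - 21)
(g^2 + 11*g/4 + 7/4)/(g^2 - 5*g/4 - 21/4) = (g + 1)/(g - 3)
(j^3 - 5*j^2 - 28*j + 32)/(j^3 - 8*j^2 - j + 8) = (j + 4)/(j + 1)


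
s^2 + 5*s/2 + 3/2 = (s + 1)*(s + 3/2)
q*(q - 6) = q^2 - 6*q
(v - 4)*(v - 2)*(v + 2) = v^3 - 4*v^2 - 4*v + 16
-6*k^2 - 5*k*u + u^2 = (-6*k + u)*(k + u)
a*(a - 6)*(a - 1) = a^3 - 7*a^2 + 6*a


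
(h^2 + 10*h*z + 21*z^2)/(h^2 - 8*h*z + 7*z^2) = (h^2 + 10*h*z + 21*z^2)/(h^2 - 8*h*z + 7*z^2)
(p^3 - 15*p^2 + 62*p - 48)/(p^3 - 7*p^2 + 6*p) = (p - 8)/p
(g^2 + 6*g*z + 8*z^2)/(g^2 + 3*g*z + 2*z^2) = (g + 4*z)/(g + z)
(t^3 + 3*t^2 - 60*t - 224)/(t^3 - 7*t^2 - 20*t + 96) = (t + 7)/(t - 3)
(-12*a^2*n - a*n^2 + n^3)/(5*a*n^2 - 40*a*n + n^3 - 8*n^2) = (-12*a^2 - a*n + n^2)/(5*a*n - 40*a + n^2 - 8*n)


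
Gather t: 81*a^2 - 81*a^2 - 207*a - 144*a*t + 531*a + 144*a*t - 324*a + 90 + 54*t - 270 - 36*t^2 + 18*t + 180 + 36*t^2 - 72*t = 0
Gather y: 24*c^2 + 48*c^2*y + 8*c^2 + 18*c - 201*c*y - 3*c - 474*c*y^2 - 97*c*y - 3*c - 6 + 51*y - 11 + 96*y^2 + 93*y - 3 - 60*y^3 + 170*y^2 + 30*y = 32*c^2 + 12*c - 60*y^3 + y^2*(266 - 474*c) + y*(48*c^2 - 298*c + 174) - 20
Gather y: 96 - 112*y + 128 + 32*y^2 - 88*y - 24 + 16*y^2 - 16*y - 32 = 48*y^2 - 216*y + 168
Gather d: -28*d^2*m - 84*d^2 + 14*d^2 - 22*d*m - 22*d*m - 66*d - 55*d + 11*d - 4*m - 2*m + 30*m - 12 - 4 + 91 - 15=d^2*(-28*m - 70) + d*(-44*m - 110) + 24*m + 60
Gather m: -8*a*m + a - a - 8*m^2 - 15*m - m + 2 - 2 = -8*m^2 + m*(-8*a - 16)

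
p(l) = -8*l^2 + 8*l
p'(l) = 8 - 16*l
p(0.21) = 1.33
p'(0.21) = 4.64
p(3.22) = -57.19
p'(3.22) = -43.52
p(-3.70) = -139.12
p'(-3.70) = 67.20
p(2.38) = -26.28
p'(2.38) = -30.08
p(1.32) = -3.38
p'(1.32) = -13.12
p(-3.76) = -143.18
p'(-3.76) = 68.16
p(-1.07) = -17.72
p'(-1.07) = 25.12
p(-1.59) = -32.94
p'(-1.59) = 33.44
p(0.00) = 0.00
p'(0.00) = 8.00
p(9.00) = -576.00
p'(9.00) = -136.00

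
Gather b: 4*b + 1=4*b + 1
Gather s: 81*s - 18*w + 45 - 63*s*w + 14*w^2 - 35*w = s*(81 - 63*w) + 14*w^2 - 53*w + 45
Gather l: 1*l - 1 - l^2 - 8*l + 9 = -l^2 - 7*l + 8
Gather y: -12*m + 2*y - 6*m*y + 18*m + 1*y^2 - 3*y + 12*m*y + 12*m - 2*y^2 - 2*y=18*m - y^2 + y*(6*m - 3)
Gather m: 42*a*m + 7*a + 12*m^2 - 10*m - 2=7*a + 12*m^2 + m*(42*a - 10) - 2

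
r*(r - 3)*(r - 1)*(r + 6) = r^4 + 2*r^3 - 21*r^2 + 18*r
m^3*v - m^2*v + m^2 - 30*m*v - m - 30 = (m - 6)*(m + 5)*(m*v + 1)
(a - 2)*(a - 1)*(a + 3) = a^3 - 7*a + 6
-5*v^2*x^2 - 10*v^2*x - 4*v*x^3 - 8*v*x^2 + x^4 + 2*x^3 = x*(-5*v + x)*(v + x)*(x + 2)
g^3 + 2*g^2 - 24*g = g*(g - 4)*(g + 6)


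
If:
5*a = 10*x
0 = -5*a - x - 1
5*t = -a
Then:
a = -2/11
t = 2/55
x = -1/11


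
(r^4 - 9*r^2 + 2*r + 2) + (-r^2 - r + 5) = r^4 - 10*r^2 + r + 7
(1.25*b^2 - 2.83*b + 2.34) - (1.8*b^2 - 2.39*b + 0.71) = -0.55*b^2 - 0.44*b + 1.63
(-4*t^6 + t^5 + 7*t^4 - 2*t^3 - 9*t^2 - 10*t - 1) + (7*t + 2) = -4*t^6 + t^5 + 7*t^4 - 2*t^3 - 9*t^2 - 3*t + 1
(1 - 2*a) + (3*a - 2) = a - 1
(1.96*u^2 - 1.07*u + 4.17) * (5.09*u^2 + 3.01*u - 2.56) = 9.9764*u^4 + 0.4533*u^3 + 12.987*u^2 + 15.2909*u - 10.6752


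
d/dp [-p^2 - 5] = -2*p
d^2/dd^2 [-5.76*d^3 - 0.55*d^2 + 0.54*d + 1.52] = -34.56*d - 1.1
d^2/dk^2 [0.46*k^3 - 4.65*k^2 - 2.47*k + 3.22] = 2.76*k - 9.3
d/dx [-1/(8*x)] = 1/(8*x^2)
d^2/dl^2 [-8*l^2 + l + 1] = -16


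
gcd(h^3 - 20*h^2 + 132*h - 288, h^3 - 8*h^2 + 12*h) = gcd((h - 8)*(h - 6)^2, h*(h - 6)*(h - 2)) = h - 6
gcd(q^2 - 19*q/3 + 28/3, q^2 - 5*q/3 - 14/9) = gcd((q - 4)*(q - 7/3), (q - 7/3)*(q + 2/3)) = q - 7/3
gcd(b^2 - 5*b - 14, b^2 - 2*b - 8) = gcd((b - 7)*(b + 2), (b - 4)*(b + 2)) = b + 2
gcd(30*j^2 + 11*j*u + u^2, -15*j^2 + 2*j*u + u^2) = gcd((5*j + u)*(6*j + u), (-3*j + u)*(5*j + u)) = 5*j + u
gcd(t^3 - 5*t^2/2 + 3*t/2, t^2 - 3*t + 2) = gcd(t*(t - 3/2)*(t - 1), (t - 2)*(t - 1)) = t - 1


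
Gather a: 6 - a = 6 - a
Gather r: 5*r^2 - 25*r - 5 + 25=5*r^2 - 25*r + 20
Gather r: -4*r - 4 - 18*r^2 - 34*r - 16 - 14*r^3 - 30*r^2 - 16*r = -14*r^3 - 48*r^2 - 54*r - 20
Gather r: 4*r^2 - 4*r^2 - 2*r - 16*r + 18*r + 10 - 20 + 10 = 0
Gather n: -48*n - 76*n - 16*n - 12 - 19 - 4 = -140*n - 35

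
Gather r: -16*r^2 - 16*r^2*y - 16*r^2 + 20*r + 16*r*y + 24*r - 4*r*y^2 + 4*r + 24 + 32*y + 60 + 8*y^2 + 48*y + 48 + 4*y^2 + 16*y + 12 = r^2*(-16*y - 32) + r*(-4*y^2 + 16*y + 48) + 12*y^2 + 96*y + 144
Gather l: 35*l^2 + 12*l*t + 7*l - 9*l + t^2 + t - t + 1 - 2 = 35*l^2 + l*(12*t - 2) + t^2 - 1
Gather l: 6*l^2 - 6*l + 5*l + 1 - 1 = 6*l^2 - l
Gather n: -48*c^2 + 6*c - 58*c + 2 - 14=-48*c^2 - 52*c - 12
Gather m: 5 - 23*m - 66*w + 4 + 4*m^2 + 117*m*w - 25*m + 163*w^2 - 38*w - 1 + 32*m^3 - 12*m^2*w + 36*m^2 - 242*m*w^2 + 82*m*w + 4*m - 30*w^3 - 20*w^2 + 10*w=32*m^3 + m^2*(40 - 12*w) + m*(-242*w^2 + 199*w - 44) - 30*w^3 + 143*w^2 - 94*w + 8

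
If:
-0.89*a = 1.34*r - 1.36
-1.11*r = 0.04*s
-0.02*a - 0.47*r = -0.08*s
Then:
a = 1.55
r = -0.01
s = 0.32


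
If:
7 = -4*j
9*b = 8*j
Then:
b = -14/9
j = -7/4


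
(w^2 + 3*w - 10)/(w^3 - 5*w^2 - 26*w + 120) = (w - 2)/(w^2 - 10*w + 24)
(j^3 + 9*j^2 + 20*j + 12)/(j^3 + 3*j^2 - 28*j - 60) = (j + 1)/(j - 5)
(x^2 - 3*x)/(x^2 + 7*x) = (x - 3)/(x + 7)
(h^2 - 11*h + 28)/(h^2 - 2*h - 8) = (h - 7)/(h + 2)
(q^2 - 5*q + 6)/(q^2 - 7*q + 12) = (q - 2)/(q - 4)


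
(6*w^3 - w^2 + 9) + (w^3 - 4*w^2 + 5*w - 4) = 7*w^3 - 5*w^2 + 5*w + 5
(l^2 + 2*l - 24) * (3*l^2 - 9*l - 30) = 3*l^4 - 3*l^3 - 120*l^2 + 156*l + 720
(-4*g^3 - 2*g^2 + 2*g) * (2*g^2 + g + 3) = -8*g^5 - 8*g^4 - 10*g^3 - 4*g^2 + 6*g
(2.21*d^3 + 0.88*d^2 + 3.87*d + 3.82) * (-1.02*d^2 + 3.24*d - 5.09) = -2.2542*d^5 + 6.2628*d^4 - 12.3451*d^3 + 4.1632*d^2 - 7.3215*d - 19.4438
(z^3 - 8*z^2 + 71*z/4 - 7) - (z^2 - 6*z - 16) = z^3 - 9*z^2 + 95*z/4 + 9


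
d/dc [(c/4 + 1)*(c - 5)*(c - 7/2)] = 3*c^2/4 - 9*c/4 - 33/8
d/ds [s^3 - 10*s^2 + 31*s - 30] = 3*s^2 - 20*s + 31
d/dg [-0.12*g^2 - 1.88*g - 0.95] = -0.24*g - 1.88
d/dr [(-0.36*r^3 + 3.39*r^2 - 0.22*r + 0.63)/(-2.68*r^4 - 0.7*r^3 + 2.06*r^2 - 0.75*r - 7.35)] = (-0.964799999999999*r^6 + 18.1704*r^5 - 0.137400000000001*r^4 + 6.9856*r^3 + 7.1717*r^2 - 52.4286*r + 2.0895)/(7.1824*r^8 + 3.752*r^7 - 10.5516*r^6 + 1.136*r^5 + 44.6896*r^4 + 7.2*r^3 - 29.7195*r^2 + 11.025*r + 54.0225)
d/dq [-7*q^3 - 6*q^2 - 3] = 3*q*(-7*q - 4)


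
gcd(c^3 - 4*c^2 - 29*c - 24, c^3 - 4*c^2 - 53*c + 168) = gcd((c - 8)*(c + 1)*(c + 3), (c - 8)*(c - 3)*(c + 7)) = c - 8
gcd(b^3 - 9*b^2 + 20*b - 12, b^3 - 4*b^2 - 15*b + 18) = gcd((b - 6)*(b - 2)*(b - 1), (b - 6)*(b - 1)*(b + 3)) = b^2 - 7*b + 6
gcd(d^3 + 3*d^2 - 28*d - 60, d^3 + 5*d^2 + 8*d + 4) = d + 2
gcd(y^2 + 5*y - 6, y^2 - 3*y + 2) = y - 1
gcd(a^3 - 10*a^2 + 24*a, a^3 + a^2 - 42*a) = a^2 - 6*a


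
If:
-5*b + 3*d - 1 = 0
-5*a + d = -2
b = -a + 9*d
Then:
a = 83/205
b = -38/205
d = 1/41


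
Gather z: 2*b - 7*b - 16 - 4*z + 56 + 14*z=-5*b + 10*z + 40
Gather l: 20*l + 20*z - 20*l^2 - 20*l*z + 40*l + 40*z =-20*l^2 + l*(60 - 20*z) + 60*z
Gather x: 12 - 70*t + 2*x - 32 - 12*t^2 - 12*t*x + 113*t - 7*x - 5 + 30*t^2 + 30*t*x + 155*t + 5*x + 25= 18*t^2 + 18*t*x + 198*t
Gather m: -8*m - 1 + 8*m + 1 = 0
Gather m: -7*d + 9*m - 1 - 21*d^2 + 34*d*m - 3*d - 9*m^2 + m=-21*d^2 - 10*d - 9*m^2 + m*(34*d + 10) - 1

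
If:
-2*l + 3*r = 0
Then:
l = 3*r/2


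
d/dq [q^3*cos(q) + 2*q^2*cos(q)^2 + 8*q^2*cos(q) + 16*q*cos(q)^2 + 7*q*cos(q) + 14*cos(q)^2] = -q^3*sin(q) - 8*q^2*sin(q) - 2*q^2*sin(2*q) + 3*q^2*cos(q) - 7*q*sin(q) - 16*q*sin(2*q) + 4*q*cos(q)^2 + 16*q*cos(q) - 14*sin(2*q) + 16*cos(q)^2 + 7*cos(q)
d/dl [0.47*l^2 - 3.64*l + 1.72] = 0.94*l - 3.64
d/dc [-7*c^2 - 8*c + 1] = -14*c - 8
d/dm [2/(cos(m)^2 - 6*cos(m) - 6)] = 4*(cos(m) - 3)*sin(m)/(sin(m)^2 + 6*cos(m) + 5)^2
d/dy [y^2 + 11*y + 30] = 2*y + 11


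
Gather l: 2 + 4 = 6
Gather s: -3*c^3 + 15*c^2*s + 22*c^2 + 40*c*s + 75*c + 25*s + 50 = -3*c^3 + 22*c^2 + 75*c + s*(15*c^2 + 40*c + 25) + 50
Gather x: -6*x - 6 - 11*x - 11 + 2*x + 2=-15*x - 15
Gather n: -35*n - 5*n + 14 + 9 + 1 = 24 - 40*n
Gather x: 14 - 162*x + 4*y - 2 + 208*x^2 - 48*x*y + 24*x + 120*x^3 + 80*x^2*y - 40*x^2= 120*x^3 + x^2*(80*y + 168) + x*(-48*y - 138) + 4*y + 12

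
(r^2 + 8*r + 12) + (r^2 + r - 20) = 2*r^2 + 9*r - 8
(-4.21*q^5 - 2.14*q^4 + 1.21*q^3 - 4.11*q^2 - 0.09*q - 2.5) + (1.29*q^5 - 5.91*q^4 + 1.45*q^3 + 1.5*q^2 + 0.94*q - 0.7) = -2.92*q^5 - 8.05*q^4 + 2.66*q^3 - 2.61*q^2 + 0.85*q - 3.2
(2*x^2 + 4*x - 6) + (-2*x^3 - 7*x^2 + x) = -2*x^3 - 5*x^2 + 5*x - 6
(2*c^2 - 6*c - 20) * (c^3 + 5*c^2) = 2*c^5 + 4*c^4 - 50*c^3 - 100*c^2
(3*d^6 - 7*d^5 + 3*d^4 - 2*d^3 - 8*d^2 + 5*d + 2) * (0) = 0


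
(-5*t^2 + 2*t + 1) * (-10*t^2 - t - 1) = 50*t^4 - 15*t^3 - 7*t^2 - 3*t - 1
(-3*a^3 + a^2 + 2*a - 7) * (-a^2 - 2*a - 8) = 3*a^5 + 5*a^4 + 20*a^3 - 5*a^2 - 2*a + 56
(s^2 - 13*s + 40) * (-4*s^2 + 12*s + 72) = -4*s^4 + 64*s^3 - 244*s^2 - 456*s + 2880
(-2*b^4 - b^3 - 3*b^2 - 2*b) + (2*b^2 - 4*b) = -2*b^4 - b^3 - b^2 - 6*b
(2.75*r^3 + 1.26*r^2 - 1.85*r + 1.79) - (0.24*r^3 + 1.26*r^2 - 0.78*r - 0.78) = 2.51*r^3 - 1.07*r + 2.57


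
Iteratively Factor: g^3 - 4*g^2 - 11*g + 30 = (g + 3)*(g^2 - 7*g + 10) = (g - 5)*(g + 3)*(g - 2)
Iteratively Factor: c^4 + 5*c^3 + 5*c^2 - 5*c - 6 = (c + 3)*(c^3 + 2*c^2 - c - 2) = (c - 1)*(c + 3)*(c^2 + 3*c + 2) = (c - 1)*(c + 2)*(c + 3)*(c + 1)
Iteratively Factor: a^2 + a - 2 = (a + 2)*(a - 1)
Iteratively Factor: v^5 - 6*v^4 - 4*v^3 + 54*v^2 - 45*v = (v - 3)*(v^4 - 3*v^3 - 13*v^2 + 15*v) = (v - 3)*(v - 1)*(v^3 - 2*v^2 - 15*v) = (v - 3)*(v - 1)*(v + 3)*(v^2 - 5*v) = (v - 5)*(v - 3)*(v - 1)*(v + 3)*(v)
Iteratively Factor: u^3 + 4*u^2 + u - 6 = (u + 3)*(u^2 + u - 2) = (u - 1)*(u + 3)*(u + 2)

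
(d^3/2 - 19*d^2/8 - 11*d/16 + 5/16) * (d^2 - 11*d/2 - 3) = d^5/2 - 41*d^4/8 + 87*d^3/8 + 359*d^2/32 + 11*d/32 - 15/16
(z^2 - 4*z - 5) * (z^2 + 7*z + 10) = z^4 + 3*z^3 - 23*z^2 - 75*z - 50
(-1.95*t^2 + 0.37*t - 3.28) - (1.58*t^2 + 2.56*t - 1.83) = -3.53*t^2 - 2.19*t - 1.45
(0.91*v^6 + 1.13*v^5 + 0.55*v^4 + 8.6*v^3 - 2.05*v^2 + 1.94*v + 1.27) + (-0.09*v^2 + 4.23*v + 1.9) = 0.91*v^6 + 1.13*v^5 + 0.55*v^4 + 8.6*v^3 - 2.14*v^2 + 6.17*v + 3.17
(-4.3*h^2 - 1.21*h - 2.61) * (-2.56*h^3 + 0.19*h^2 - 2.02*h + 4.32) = 11.008*h^5 + 2.2806*h^4 + 15.1377*h^3 - 16.6277*h^2 + 0.0449999999999999*h - 11.2752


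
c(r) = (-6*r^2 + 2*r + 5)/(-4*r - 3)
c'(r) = (2 - 12*r)/(-4*r - 3) + 4*(-6*r^2 + 2*r + 5)/(-4*r - 3)^2 = 2*(12*r^2 + 18*r + 7)/(16*r^2 + 24*r + 9)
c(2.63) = 2.31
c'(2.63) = 1.50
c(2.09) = 1.50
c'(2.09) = 1.50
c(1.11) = 0.02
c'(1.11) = 1.51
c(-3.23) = -6.46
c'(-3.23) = 1.51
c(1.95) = 1.29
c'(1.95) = 1.50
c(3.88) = 4.19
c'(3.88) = 1.50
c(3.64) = 3.83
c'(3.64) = 1.50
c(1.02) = -0.11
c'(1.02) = 1.51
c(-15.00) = -24.12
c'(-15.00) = 1.50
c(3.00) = 2.87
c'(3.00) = 1.50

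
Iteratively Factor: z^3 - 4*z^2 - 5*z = (z)*(z^2 - 4*z - 5) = z*(z + 1)*(z - 5)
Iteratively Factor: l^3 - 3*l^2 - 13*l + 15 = (l + 3)*(l^2 - 6*l + 5) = (l - 5)*(l + 3)*(l - 1)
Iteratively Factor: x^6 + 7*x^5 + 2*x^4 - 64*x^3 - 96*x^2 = (x + 2)*(x^5 + 5*x^4 - 8*x^3 - 48*x^2) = (x + 2)*(x + 4)*(x^4 + x^3 - 12*x^2) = x*(x + 2)*(x + 4)*(x^3 + x^2 - 12*x) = x^2*(x + 2)*(x + 4)*(x^2 + x - 12) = x^2*(x + 2)*(x + 4)^2*(x - 3)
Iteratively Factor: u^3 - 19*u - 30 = (u + 3)*(u^2 - 3*u - 10) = (u + 2)*(u + 3)*(u - 5)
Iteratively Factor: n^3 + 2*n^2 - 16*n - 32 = (n + 2)*(n^2 - 16) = (n - 4)*(n + 2)*(n + 4)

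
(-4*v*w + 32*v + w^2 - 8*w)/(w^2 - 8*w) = (-4*v + w)/w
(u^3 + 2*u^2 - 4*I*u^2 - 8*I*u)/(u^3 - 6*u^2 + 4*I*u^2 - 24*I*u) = (u^2 + u*(2 - 4*I) - 8*I)/(u^2 + u*(-6 + 4*I) - 24*I)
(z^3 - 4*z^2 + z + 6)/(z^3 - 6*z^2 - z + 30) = (z^2 - z - 2)/(z^2 - 3*z - 10)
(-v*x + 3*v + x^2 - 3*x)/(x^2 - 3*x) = (-v + x)/x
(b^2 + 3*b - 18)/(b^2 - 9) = (b + 6)/(b + 3)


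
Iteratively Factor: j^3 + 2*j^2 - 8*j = (j + 4)*(j^2 - 2*j) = (j - 2)*(j + 4)*(j)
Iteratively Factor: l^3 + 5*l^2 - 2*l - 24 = (l - 2)*(l^2 + 7*l + 12) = (l - 2)*(l + 3)*(l + 4)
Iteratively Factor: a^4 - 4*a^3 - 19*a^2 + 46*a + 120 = (a + 2)*(a^3 - 6*a^2 - 7*a + 60) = (a - 4)*(a + 2)*(a^2 - 2*a - 15) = (a - 5)*(a - 4)*(a + 2)*(a + 3)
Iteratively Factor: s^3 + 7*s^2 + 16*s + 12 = (s + 2)*(s^2 + 5*s + 6) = (s + 2)^2*(s + 3)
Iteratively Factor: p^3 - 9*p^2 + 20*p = (p)*(p^2 - 9*p + 20) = p*(p - 5)*(p - 4)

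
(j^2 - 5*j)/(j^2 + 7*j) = (j - 5)/(j + 7)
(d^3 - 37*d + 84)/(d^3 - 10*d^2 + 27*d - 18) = (d^2 + 3*d - 28)/(d^2 - 7*d + 6)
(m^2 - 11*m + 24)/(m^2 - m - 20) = (-m^2 + 11*m - 24)/(-m^2 + m + 20)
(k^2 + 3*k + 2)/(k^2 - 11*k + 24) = (k^2 + 3*k + 2)/(k^2 - 11*k + 24)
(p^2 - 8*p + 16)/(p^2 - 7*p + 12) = (p - 4)/(p - 3)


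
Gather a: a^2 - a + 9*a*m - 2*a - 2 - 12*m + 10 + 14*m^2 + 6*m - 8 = a^2 + a*(9*m - 3) + 14*m^2 - 6*m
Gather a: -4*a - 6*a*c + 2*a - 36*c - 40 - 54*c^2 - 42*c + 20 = a*(-6*c - 2) - 54*c^2 - 78*c - 20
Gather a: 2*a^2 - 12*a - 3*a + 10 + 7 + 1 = 2*a^2 - 15*a + 18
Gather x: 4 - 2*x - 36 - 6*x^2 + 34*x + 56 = -6*x^2 + 32*x + 24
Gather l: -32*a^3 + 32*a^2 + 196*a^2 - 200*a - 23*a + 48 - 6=-32*a^3 + 228*a^2 - 223*a + 42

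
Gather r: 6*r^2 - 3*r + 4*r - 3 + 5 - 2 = 6*r^2 + r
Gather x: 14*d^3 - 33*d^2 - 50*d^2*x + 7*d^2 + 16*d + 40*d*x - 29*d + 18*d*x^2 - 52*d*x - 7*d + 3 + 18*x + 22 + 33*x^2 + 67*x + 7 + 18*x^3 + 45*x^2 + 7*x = 14*d^3 - 26*d^2 - 20*d + 18*x^3 + x^2*(18*d + 78) + x*(-50*d^2 - 12*d + 92) + 32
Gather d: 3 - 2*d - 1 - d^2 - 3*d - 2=-d^2 - 5*d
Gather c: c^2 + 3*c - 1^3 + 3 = c^2 + 3*c + 2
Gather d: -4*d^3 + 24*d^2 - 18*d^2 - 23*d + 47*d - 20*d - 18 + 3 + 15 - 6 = -4*d^3 + 6*d^2 + 4*d - 6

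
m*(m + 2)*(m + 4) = m^3 + 6*m^2 + 8*m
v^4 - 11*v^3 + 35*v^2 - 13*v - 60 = (v - 5)*(v - 4)*(v - 3)*(v + 1)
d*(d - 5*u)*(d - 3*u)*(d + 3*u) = d^4 - 5*d^3*u - 9*d^2*u^2 + 45*d*u^3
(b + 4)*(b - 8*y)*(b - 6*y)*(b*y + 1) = b^4*y - 14*b^3*y^2 + 4*b^3*y + b^3 + 48*b^2*y^3 - 56*b^2*y^2 - 14*b^2*y + 4*b^2 + 192*b*y^3 + 48*b*y^2 - 56*b*y + 192*y^2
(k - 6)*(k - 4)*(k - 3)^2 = k^4 - 16*k^3 + 93*k^2 - 234*k + 216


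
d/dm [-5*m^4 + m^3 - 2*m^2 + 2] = m*(-20*m^2 + 3*m - 4)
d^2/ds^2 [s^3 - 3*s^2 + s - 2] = 6*s - 6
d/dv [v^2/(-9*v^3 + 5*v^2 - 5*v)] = (9*v^2 - 5)/(9*v^2 - 5*v + 5)^2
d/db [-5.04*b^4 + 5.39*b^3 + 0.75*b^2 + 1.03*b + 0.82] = -20.16*b^3 + 16.17*b^2 + 1.5*b + 1.03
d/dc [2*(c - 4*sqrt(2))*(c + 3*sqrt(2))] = 4*c - 2*sqrt(2)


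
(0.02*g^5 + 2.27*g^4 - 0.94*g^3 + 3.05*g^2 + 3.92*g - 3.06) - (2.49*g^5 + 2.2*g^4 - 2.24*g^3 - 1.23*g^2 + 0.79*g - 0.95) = -2.47*g^5 + 0.0699999999999998*g^4 + 1.3*g^3 + 4.28*g^2 + 3.13*g - 2.11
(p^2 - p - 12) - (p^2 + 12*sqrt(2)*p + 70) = -12*sqrt(2)*p - p - 82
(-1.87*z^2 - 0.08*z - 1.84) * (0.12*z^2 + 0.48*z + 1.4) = -0.2244*z^4 - 0.9072*z^3 - 2.8772*z^2 - 0.9952*z - 2.576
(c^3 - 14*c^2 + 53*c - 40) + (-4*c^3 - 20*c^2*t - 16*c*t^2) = -3*c^3 - 20*c^2*t - 14*c^2 - 16*c*t^2 + 53*c - 40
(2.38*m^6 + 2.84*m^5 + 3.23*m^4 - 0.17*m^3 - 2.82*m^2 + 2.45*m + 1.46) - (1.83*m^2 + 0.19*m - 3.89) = 2.38*m^6 + 2.84*m^5 + 3.23*m^4 - 0.17*m^3 - 4.65*m^2 + 2.26*m + 5.35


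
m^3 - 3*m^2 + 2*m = m*(m - 2)*(m - 1)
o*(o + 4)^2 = o^3 + 8*o^2 + 16*o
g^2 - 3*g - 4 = (g - 4)*(g + 1)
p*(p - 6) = p^2 - 6*p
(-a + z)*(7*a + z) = -7*a^2 + 6*a*z + z^2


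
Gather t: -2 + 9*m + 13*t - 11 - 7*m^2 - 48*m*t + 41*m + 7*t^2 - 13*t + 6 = -7*m^2 - 48*m*t + 50*m + 7*t^2 - 7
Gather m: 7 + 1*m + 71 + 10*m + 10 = 11*m + 88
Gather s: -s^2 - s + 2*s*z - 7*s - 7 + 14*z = -s^2 + s*(2*z - 8) + 14*z - 7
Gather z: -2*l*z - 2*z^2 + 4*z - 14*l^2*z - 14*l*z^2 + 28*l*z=z^2*(-14*l - 2) + z*(-14*l^2 + 26*l + 4)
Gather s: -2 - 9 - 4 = -15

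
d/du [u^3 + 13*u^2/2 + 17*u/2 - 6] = 3*u^2 + 13*u + 17/2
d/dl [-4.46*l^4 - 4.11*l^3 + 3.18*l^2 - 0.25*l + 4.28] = -17.84*l^3 - 12.33*l^2 + 6.36*l - 0.25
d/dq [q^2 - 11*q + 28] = 2*q - 11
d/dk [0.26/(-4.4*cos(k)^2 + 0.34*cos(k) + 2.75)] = (0.0884 - 2.288*cos(k))*sin(k)/(-4.4*cos(k)^2 + 0.34*cos(k) + 2.75)^2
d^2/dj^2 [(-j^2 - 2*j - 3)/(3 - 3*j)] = 4/(j^3 - 3*j^2 + 3*j - 1)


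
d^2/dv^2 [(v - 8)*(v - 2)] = 2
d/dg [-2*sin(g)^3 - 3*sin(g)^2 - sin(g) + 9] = (-6*sin(g) + 3*cos(2*g) - 4)*cos(g)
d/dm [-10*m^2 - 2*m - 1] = -20*m - 2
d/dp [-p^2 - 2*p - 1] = -2*p - 2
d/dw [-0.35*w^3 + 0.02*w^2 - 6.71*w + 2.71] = -1.05*w^2 + 0.04*w - 6.71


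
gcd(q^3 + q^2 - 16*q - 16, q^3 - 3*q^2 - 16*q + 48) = q^2 - 16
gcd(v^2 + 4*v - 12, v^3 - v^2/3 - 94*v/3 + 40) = v + 6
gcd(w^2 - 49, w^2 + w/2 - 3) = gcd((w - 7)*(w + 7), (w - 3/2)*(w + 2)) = 1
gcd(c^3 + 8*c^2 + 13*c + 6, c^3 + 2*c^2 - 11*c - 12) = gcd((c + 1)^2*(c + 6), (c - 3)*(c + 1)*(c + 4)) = c + 1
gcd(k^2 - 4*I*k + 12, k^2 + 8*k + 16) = 1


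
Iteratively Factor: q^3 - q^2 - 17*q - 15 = (q - 5)*(q^2 + 4*q + 3) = (q - 5)*(q + 1)*(q + 3)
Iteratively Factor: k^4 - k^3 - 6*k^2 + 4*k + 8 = (k - 2)*(k^3 + k^2 - 4*k - 4) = (k - 2)^2*(k^2 + 3*k + 2) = (k - 2)^2*(k + 2)*(k + 1)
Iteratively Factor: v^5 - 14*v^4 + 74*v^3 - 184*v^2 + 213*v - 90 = (v - 3)*(v^4 - 11*v^3 + 41*v^2 - 61*v + 30) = (v - 3)^2*(v^3 - 8*v^2 + 17*v - 10) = (v - 5)*(v - 3)^2*(v^2 - 3*v + 2) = (v - 5)*(v - 3)^2*(v - 2)*(v - 1)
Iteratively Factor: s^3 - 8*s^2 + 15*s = (s - 3)*(s^2 - 5*s) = s*(s - 3)*(s - 5)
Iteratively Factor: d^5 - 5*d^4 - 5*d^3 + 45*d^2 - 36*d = (d - 4)*(d^4 - d^3 - 9*d^2 + 9*d) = (d - 4)*(d - 3)*(d^3 + 2*d^2 - 3*d) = d*(d - 4)*(d - 3)*(d^2 + 2*d - 3) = d*(d - 4)*(d - 3)*(d + 3)*(d - 1)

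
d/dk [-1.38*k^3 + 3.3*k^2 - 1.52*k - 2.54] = -4.14*k^2 + 6.6*k - 1.52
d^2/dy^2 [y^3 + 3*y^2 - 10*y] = 6*y + 6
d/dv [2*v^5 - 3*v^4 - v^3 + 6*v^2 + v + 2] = 10*v^4 - 12*v^3 - 3*v^2 + 12*v + 1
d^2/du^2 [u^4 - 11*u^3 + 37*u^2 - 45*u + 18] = 12*u^2 - 66*u + 74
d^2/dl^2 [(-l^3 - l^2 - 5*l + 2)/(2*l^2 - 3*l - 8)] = 2*(-51*l^3 - 96*l^2 - 468*l + 106)/(8*l^6 - 36*l^5 - 42*l^4 + 261*l^3 + 168*l^2 - 576*l - 512)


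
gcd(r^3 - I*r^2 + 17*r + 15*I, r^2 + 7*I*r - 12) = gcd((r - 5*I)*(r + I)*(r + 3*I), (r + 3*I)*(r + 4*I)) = r + 3*I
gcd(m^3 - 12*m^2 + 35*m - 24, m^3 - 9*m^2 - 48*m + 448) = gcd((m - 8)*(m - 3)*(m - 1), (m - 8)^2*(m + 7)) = m - 8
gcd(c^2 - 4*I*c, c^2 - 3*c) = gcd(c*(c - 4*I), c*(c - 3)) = c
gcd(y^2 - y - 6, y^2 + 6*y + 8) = y + 2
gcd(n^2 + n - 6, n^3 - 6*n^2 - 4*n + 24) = n - 2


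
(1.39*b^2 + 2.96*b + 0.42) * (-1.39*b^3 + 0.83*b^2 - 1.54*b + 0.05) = -1.9321*b^5 - 2.9607*b^4 - 0.2676*b^3 - 4.1403*b^2 - 0.4988*b + 0.021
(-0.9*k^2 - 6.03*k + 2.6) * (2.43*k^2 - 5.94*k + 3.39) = -2.187*k^4 - 9.3069*k^3 + 39.0852*k^2 - 35.8857*k + 8.814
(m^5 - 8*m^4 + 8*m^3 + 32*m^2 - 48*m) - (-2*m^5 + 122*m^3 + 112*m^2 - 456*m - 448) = 3*m^5 - 8*m^4 - 114*m^3 - 80*m^2 + 408*m + 448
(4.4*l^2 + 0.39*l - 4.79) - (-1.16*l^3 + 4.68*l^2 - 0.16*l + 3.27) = 1.16*l^3 - 0.279999999999999*l^2 + 0.55*l - 8.06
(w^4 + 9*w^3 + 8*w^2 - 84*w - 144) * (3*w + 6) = 3*w^5 + 33*w^4 + 78*w^3 - 204*w^2 - 936*w - 864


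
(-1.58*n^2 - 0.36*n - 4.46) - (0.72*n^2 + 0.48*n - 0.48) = -2.3*n^2 - 0.84*n - 3.98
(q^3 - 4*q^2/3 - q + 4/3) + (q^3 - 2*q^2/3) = 2*q^3 - 2*q^2 - q + 4/3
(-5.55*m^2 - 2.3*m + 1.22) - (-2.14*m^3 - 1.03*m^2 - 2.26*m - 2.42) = 2.14*m^3 - 4.52*m^2 - 0.04*m + 3.64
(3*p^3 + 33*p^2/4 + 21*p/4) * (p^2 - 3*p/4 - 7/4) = 3*p^5 + 6*p^4 - 99*p^3/16 - 147*p^2/8 - 147*p/16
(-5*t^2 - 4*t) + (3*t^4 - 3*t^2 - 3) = 3*t^4 - 8*t^2 - 4*t - 3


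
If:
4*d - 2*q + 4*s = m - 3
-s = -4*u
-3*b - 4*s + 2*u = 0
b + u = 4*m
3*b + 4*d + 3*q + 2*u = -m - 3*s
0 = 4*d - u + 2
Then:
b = -56/647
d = -641/1294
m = -11/647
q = 431/647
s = 48/647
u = 12/647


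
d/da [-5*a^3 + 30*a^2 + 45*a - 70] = -15*a^2 + 60*a + 45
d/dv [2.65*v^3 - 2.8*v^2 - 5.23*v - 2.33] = 7.95*v^2 - 5.6*v - 5.23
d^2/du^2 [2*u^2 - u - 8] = 4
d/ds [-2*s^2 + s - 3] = 1 - 4*s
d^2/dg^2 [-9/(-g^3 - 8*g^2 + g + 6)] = 18*(-(3*g + 8)*(g^3 + 8*g^2 - g - 6) + (3*g^2 + 16*g - 1)^2)/(g^3 + 8*g^2 - g - 6)^3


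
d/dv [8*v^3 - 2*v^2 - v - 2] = 24*v^2 - 4*v - 1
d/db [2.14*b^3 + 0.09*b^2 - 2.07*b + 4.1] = 6.42*b^2 + 0.18*b - 2.07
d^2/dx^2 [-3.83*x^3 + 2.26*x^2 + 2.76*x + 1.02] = 4.52 - 22.98*x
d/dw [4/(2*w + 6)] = -2/(w + 3)^2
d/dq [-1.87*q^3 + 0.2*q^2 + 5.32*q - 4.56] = -5.61*q^2 + 0.4*q + 5.32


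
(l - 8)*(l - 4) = l^2 - 12*l + 32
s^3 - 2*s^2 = s^2*(s - 2)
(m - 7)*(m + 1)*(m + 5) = m^3 - m^2 - 37*m - 35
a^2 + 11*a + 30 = (a + 5)*(a + 6)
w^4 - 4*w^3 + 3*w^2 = w^2*(w - 3)*(w - 1)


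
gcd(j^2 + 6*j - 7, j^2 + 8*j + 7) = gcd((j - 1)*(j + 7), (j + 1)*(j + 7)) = j + 7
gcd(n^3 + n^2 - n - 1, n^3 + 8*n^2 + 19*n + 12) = n + 1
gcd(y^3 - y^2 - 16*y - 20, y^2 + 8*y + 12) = y + 2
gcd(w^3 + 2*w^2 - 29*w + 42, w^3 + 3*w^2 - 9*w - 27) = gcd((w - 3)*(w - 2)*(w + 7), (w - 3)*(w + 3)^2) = w - 3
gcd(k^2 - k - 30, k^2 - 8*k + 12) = k - 6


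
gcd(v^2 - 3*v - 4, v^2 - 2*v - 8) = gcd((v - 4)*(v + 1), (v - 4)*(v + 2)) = v - 4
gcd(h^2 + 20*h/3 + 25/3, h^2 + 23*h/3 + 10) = h + 5/3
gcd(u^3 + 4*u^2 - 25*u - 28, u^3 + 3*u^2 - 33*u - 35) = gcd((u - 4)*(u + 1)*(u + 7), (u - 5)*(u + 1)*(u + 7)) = u^2 + 8*u + 7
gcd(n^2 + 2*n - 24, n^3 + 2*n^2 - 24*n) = n^2 + 2*n - 24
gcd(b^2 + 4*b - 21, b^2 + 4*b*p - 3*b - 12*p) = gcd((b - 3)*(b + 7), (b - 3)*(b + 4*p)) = b - 3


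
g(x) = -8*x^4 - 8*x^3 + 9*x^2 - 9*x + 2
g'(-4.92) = 3132.54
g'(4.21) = -2746.39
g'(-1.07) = -16.54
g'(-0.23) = -14.02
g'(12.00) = -58545.00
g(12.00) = -178522.00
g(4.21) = -2986.47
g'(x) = -32*x^3 - 24*x^2 + 18*x - 9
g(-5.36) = -5062.39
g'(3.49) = -1598.78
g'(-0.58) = -21.27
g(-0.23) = 4.62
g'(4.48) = -3287.34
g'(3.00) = -1035.00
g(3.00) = -808.00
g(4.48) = -3799.58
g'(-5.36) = 4132.71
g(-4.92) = -3470.70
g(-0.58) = 10.90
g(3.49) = -1446.70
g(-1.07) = 21.25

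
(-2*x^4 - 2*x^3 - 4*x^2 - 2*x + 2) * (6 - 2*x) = 4*x^5 - 8*x^4 - 4*x^3 - 20*x^2 - 16*x + 12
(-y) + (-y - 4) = -2*y - 4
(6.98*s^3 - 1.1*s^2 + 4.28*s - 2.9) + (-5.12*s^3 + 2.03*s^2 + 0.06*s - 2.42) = 1.86*s^3 + 0.93*s^2 + 4.34*s - 5.32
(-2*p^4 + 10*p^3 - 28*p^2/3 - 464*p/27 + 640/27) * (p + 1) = -2*p^5 + 8*p^4 + 2*p^3/3 - 716*p^2/27 + 176*p/27 + 640/27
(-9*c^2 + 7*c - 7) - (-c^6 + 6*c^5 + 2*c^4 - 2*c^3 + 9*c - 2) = c^6 - 6*c^5 - 2*c^4 + 2*c^3 - 9*c^2 - 2*c - 5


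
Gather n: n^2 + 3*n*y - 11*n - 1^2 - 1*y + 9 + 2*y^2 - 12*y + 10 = n^2 + n*(3*y - 11) + 2*y^2 - 13*y + 18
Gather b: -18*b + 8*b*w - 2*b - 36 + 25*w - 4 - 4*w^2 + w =b*(8*w - 20) - 4*w^2 + 26*w - 40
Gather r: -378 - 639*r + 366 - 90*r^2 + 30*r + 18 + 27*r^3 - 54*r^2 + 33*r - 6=27*r^3 - 144*r^2 - 576*r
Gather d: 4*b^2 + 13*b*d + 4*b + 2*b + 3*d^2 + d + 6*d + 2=4*b^2 + 6*b + 3*d^2 + d*(13*b + 7) + 2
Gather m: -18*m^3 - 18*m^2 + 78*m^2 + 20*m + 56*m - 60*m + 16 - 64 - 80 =-18*m^3 + 60*m^2 + 16*m - 128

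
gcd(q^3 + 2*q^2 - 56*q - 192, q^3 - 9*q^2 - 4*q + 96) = q - 8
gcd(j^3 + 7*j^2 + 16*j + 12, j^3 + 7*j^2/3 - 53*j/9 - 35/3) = j + 3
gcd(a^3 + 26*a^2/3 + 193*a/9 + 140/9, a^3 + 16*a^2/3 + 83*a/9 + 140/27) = a^2 + 11*a/3 + 28/9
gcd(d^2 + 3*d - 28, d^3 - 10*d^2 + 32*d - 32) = d - 4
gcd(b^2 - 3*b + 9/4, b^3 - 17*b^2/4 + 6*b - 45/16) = b^2 - 3*b + 9/4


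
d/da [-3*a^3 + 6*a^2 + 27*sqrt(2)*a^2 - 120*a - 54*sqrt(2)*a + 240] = -9*a^2 + 12*a + 54*sqrt(2)*a - 120 - 54*sqrt(2)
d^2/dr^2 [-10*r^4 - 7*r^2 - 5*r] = -120*r^2 - 14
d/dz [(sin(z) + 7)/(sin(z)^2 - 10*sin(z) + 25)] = -(sin(z) + 19)*cos(z)/(sin(z) - 5)^3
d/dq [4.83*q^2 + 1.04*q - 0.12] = 9.66*q + 1.04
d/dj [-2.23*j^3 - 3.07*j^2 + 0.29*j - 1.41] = -6.69*j^2 - 6.14*j + 0.29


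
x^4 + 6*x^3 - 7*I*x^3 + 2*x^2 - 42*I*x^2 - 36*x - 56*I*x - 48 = (x + 2)*(x + 4)*(x - 6*I)*(x - I)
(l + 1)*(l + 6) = l^2 + 7*l + 6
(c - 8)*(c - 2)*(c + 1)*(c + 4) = c^4 - 5*c^3 - 30*c^2 + 40*c + 64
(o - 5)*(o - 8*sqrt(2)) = o^2 - 8*sqrt(2)*o - 5*o + 40*sqrt(2)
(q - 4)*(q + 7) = q^2 + 3*q - 28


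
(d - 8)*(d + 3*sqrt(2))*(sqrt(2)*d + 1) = sqrt(2)*d^3 - 8*sqrt(2)*d^2 + 7*d^2 - 56*d + 3*sqrt(2)*d - 24*sqrt(2)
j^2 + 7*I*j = j*(j + 7*I)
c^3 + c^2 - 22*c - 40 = (c - 5)*(c + 2)*(c + 4)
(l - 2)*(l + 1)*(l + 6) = l^3 + 5*l^2 - 8*l - 12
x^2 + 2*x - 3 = (x - 1)*(x + 3)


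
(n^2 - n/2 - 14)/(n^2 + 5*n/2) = (2*n^2 - n - 28)/(n*(2*n + 5))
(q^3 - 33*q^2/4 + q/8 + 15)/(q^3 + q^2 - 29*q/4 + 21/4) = (4*q^2 - 27*q - 40)/(2*(2*q^2 + 5*q - 7))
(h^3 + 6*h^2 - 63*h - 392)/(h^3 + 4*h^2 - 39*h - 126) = (h^2 - h - 56)/(h^2 - 3*h - 18)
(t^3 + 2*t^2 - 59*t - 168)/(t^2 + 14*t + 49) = (t^2 - 5*t - 24)/(t + 7)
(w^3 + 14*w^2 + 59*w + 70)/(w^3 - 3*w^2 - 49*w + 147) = (w^2 + 7*w + 10)/(w^2 - 10*w + 21)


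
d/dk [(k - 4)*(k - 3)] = 2*k - 7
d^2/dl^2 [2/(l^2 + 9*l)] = 4*(-l*(l + 9) + (2*l + 9)^2)/(l^3*(l + 9)^3)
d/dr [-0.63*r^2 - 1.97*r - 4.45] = -1.26*r - 1.97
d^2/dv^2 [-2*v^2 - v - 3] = -4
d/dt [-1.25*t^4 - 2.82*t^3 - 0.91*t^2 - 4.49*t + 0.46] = -5.0*t^3 - 8.46*t^2 - 1.82*t - 4.49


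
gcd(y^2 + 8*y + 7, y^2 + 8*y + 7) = y^2 + 8*y + 7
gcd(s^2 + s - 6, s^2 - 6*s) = 1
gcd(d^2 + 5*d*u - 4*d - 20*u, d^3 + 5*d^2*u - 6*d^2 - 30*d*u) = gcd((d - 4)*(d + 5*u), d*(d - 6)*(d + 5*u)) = d + 5*u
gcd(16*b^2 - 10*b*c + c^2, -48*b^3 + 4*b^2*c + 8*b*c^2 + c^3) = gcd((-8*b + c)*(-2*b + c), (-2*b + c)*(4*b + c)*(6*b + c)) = 2*b - c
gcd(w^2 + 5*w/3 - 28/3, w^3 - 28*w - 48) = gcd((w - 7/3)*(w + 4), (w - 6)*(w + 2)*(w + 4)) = w + 4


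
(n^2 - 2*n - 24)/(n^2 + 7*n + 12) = (n - 6)/(n + 3)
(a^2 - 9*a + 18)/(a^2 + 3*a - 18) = (a - 6)/(a + 6)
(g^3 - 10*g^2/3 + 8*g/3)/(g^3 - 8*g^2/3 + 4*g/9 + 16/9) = 3*g/(3*g + 2)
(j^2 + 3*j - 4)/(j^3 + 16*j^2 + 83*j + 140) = (j - 1)/(j^2 + 12*j + 35)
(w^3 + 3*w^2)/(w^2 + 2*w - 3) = w^2/(w - 1)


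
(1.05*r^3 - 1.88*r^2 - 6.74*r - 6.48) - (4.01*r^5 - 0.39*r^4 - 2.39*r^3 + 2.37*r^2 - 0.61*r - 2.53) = -4.01*r^5 + 0.39*r^4 + 3.44*r^3 - 4.25*r^2 - 6.13*r - 3.95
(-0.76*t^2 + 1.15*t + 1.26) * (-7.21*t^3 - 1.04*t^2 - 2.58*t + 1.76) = 5.4796*t^5 - 7.5011*t^4 - 8.3198*t^3 - 5.615*t^2 - 1.2268*t + 2.2176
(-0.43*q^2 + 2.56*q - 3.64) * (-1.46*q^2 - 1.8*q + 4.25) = 0.6278*q^4 - 2.9636*q^3 - 1.1211*q^2 + 17.432*q - 15.47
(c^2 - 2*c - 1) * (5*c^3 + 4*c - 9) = 5*c^5 - 10*c^4 - c^3 - 17*c^2 + 14*c + 9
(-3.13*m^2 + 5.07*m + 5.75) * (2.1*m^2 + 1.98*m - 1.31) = -6.573*m^4 + 4.4496*m^3 + 26.2139*m^2 + 4.7433*m - 7.5325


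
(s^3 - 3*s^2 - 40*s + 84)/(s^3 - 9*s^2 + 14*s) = (s + 6)/s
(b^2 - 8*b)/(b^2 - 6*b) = (b - 8)/(b - 6)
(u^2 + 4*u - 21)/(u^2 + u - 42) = (u - 3)/(u - 6)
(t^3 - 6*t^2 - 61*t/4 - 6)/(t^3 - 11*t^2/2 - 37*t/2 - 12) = (t + 1/2)/(t + 1)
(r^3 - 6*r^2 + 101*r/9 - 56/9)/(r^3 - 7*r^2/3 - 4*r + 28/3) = (3*r^2 - 11*r + 8)/(3*(r^2 - 4))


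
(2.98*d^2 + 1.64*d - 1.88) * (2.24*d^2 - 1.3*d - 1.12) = 6.6752*d^4 - 0.2004*d^3 - 9.6808*d^2 + 0.6072*d + 2.1056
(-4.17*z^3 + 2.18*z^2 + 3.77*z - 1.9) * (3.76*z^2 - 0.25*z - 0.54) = -15.6792*z^5 + 9.2393*z^4 + 15.882*z^3 - 9.2637*z^2 - 1.5608*z + 1.026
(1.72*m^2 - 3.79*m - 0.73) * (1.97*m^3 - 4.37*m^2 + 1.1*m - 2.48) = 3.3884*m^5 - 14.9827*m^4 + 17.0162*m^3 - 5.2445*m^2 + 8.5962*m + 1.8104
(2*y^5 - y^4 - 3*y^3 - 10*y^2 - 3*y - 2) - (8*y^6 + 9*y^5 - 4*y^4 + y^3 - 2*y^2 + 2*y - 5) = -8*y^6 - 7*y^5 + 3*y^4 - 4*y^3 - 8*y^2 - 5*y + 3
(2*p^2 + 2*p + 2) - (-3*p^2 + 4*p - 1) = 5*p^2 - 2*p + 3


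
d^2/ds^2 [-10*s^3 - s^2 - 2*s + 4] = -60*s - 2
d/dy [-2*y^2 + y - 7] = 1 - 4*y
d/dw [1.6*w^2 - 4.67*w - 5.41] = 3.2*w - 4.67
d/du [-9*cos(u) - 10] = 9*sin(u)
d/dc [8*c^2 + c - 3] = 16*c + 1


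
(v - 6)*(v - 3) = v^2 - 9*v + 18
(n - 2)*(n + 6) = n^2 + 4*n - 12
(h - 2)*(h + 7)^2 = h^3 + 12*h^2 + 21*h - 98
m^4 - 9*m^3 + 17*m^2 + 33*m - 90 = (m - 5)*(m - 3)^2*(m + 2)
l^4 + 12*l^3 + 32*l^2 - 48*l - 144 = (l - 2)*(l + 2)*(l + 6)^2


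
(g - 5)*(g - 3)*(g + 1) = g^3 - 7*g^2 + 7*g + 15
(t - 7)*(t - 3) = t^2 - 10*t + 21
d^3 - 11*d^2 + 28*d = d*(d - 7)*(d - 4)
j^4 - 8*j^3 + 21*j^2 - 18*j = j*(j - 3)^2*(j - 2)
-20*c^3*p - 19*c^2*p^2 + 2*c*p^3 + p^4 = p*(-4*c + p)*(c + p)*(5*c + p)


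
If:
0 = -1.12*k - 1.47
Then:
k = -1.31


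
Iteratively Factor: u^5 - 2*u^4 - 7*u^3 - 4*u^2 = (u - 4)*(u^4 + 2*u^3 + u^2) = u*(u - 4)*(u^3 + 2*u^2 + u) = u*(u - 4)*(u + 1)*(u^2 + u) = u^2*(u - 4)*(u + 1)*(u + 1)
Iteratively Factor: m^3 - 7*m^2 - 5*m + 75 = (m - 5)*(m^2 - 2*m - 15) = (m - 5)^2*(m + 3)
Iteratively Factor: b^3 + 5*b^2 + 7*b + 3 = (b + 1)*(b^2 + 4*b + 3) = (b + 1)^2*(b + 3)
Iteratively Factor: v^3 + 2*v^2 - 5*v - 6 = (v + 3)*(v^2 - v - 2) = (v - 2)*(v + 3)*(v + 1)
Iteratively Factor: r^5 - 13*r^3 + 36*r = (r - 2)*(r^4 + 2*r^3 - 9*r^2 - 18*r) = r*(r - 2)*(r^3 + 2*r^2 - 9*r - 18) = r*(r - 2)*(r + 2)*(r^2 - 9) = r*(r - 3)*(r - 2)*(r + 2)*(r + 3)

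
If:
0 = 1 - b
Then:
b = 1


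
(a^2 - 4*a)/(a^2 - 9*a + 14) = a*(a - 4)/(a^2 - 9*a + 14)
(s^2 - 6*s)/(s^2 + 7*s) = (s - 6)/(s + 7)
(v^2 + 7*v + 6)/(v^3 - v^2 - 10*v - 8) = (v + 6)/(v^2 - 2*v - 8)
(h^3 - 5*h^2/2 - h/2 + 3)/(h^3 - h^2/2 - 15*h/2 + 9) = (h + 1)/(h + 3)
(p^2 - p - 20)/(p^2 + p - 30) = (p + 4)/(p + 6)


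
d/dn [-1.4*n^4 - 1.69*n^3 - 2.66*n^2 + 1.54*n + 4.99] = -5.6*n^3 - 5.07*n^2 - 5.32*n + 1.54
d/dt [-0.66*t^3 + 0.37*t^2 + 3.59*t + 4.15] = -1.98*t^2 + 0.74*t + 3.59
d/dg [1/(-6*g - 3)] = 2/(3*(2*g + 1)^2)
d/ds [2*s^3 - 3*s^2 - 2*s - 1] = 6*s^2 - 6*s - 2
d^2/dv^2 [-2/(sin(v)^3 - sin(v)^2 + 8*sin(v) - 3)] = 2*(9*sin(v)^6 - 11*sin(v)^5 + 8*sin(v)^4 + 19*sin(v)^3 - 2*sin(v)^2 + 54*sin(v) - 122)/(sin(v)^3 - sin(v)^2 + 8*sin(v) - 3)^3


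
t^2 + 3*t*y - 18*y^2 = (t - 3*y)*(t + 6*y)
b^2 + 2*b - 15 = (b - 3)*(b + 5)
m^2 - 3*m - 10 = (m - 5)*(m + 2)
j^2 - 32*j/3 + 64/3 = (j - 8)*(j - 8/3)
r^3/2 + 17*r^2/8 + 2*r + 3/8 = (r/2 + 1/2)*(r + 1/4)*(r + 3)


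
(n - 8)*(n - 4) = n^2 - 12*n + 32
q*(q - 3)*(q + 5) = q^3 + 2*q^2 - 15*q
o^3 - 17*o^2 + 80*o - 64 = (o - 8)^2*(o - 1)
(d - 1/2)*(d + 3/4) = d^2 + d/4 - 3/8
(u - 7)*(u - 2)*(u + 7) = u^3 - 2*u^2 - 49*u + 98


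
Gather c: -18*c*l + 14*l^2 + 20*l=-18*c*l + 14*l^2 + 20*l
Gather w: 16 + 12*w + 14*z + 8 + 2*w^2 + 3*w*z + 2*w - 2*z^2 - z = 2*w^2 + w*(3*z + 14) - 2*z^2 + 13*z + 24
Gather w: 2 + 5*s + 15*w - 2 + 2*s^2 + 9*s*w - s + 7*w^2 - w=2*s^2 + 4*s + 7*w^2 + w*(9*s + 14)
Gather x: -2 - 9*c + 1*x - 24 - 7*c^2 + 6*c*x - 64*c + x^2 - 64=-7*c^2 - 73*c + x^2 + x*(6*c + 1) - 90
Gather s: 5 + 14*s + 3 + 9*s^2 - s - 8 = 9*s^2 + 13*s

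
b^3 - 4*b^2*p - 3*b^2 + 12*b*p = b*(b - 3)*(b - 4*p)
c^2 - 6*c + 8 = (c - 4)*(c - 2)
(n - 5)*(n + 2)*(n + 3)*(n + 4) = n^4 + 4*n^3 - 19*n^2 - 106*n - 120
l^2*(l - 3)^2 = l^4 - 6*l^3 + 9*l^2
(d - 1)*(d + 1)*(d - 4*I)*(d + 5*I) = d^4 + I*d^3 + 19*d^2 - I*d - 20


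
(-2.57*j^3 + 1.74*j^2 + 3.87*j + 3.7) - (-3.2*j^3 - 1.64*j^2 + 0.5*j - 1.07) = 0.63*j^3 + 3.38*j^2 + 3.37*j + 4.77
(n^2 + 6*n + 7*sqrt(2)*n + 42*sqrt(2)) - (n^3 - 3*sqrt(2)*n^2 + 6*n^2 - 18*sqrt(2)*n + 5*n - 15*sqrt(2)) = -n^3 - 5*n^2 + 3*sqrt(2)*n^2 + n + 25*sqrt(2)*n + 57*sqrt(2)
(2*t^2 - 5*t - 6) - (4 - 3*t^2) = 5*t^2 - 5*t - 10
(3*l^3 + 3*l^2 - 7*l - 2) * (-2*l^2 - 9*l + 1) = -6*l^5 - 33*l^4 - 10*l^3 + 70*l^2 + 11*l - 2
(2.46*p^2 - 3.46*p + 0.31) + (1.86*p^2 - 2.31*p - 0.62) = 4.32*p^2 - 5.77*p - 0.31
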